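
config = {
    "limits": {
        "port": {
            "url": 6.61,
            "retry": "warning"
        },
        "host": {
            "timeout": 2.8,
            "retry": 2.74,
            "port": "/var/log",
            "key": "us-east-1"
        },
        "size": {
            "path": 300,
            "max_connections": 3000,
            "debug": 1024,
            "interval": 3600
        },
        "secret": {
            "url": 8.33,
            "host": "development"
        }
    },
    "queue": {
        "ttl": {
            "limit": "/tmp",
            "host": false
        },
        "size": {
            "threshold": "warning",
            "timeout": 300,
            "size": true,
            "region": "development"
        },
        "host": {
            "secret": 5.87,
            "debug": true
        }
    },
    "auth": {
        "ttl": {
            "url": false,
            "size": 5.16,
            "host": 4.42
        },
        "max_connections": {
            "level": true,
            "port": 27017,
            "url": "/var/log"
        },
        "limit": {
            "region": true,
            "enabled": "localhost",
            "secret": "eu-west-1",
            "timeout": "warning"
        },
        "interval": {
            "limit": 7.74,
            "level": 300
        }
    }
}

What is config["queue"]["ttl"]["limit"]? "/tmp"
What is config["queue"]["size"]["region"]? "development"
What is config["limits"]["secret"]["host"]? "development"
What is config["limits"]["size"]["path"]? 300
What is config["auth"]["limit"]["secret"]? "eu-west-1"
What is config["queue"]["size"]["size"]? True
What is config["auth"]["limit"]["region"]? True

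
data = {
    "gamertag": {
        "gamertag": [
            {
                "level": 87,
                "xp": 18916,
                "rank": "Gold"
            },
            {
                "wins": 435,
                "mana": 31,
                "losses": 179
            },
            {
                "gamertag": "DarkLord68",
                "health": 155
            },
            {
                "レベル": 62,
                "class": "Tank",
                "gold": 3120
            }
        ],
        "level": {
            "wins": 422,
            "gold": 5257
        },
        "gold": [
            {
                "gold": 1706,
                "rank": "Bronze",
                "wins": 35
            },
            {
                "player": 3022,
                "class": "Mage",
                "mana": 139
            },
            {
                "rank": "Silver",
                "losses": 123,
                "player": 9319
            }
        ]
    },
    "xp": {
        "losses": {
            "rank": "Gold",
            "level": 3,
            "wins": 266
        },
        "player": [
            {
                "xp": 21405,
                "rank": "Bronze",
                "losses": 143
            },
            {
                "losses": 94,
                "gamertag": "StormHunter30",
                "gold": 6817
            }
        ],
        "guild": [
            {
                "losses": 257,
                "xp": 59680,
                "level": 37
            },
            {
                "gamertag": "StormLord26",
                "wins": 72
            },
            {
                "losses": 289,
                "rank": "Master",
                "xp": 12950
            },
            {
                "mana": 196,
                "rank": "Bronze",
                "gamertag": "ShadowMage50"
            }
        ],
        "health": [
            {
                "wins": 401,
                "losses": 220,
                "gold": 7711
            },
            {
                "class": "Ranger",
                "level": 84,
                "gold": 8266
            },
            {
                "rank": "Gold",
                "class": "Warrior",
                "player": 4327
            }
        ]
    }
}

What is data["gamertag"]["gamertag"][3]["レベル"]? 62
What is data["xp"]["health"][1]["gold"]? 8266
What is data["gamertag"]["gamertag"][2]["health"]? 155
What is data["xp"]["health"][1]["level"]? 84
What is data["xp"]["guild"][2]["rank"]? "Master"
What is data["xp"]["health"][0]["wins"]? 401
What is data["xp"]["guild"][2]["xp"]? 12950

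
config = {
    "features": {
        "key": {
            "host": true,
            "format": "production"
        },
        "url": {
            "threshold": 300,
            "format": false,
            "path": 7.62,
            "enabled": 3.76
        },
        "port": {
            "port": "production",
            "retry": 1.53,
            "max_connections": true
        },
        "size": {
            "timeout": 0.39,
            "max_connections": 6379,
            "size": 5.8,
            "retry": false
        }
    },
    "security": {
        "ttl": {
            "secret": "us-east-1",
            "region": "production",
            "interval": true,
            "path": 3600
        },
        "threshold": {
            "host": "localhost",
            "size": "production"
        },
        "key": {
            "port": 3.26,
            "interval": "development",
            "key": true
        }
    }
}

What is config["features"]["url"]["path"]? 7.62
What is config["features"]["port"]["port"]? "production"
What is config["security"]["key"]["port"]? 3.26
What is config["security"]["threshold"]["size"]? "production"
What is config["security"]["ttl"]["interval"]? True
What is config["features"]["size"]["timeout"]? 0.39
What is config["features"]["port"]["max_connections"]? True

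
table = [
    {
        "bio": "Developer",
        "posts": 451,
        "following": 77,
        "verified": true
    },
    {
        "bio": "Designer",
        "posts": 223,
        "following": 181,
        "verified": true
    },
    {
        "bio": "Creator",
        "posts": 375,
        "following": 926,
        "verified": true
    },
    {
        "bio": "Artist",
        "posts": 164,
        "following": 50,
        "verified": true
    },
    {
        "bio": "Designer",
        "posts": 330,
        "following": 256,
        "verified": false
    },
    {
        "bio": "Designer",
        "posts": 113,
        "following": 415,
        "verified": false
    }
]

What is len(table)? 6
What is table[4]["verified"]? False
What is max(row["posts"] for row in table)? 451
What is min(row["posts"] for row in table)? 113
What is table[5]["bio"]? "Designer"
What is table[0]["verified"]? True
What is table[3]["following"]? 50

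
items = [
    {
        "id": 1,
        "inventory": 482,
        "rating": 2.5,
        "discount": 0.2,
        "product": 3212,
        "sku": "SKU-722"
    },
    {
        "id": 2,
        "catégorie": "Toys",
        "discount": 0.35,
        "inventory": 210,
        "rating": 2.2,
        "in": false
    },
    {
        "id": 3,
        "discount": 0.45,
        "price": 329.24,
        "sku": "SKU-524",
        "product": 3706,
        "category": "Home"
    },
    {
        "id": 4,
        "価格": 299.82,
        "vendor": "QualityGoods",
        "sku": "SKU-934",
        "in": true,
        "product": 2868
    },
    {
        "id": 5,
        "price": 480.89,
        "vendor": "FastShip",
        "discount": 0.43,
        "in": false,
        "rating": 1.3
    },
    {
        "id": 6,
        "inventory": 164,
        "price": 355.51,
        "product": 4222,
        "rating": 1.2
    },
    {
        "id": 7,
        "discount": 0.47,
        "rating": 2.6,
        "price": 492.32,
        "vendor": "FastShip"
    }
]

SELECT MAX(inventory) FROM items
482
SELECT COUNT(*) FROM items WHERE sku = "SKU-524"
1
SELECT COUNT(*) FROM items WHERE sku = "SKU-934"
1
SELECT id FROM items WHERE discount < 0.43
[1, 2]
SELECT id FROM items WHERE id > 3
[4, 5, 6, 7]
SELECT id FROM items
[1, 2, 3, 4, 5, 6, 7]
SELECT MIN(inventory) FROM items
164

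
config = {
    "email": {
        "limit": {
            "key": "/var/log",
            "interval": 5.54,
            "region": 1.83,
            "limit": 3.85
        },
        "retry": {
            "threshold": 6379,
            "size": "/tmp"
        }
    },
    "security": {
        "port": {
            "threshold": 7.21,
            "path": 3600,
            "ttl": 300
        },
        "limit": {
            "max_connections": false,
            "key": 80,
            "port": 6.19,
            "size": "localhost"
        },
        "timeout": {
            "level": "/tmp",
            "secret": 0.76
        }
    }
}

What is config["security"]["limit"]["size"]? "localhost"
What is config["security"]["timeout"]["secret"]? 0.76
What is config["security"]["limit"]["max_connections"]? False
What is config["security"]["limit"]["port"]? 6.19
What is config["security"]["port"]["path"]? 3600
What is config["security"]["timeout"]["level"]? "/tmp"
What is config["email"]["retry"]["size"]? "/tmp"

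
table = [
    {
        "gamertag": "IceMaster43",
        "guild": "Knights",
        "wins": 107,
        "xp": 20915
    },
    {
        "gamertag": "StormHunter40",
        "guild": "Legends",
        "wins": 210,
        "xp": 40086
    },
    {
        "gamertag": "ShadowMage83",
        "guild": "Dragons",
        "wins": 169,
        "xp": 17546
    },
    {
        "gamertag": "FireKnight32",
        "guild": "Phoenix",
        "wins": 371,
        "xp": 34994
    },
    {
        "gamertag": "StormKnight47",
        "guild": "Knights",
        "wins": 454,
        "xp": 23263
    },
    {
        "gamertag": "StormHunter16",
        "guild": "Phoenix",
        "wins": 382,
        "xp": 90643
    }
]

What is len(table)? 6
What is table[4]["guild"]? "Knights"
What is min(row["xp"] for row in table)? 17546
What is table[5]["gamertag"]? "StormHunter16"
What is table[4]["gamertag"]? "StormKnight47"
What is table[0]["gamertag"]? "IceMaster43"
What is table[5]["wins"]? 382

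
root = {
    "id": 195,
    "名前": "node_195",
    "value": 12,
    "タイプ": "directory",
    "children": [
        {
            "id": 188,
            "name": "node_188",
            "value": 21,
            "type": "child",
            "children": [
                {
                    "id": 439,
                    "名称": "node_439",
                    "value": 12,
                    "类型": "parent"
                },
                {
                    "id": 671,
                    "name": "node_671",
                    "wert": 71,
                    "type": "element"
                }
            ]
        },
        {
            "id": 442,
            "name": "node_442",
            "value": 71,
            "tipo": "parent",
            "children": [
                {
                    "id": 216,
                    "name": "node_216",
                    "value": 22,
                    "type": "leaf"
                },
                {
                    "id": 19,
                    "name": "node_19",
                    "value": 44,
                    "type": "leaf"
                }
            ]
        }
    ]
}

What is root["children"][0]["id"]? 188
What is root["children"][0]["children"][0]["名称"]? "node_439"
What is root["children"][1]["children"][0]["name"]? "node_216"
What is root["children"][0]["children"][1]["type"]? "element"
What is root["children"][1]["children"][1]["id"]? 19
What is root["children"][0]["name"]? "node_188"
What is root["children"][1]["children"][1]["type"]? "leaf"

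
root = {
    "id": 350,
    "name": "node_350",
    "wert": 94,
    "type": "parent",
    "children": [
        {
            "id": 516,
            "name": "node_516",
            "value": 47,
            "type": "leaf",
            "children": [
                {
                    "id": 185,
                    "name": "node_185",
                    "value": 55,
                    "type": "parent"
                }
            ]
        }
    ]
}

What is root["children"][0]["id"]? 516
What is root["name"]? "node_350"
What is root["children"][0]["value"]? 47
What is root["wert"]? 94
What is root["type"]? "parent"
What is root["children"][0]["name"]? "node_516"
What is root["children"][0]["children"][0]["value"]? 55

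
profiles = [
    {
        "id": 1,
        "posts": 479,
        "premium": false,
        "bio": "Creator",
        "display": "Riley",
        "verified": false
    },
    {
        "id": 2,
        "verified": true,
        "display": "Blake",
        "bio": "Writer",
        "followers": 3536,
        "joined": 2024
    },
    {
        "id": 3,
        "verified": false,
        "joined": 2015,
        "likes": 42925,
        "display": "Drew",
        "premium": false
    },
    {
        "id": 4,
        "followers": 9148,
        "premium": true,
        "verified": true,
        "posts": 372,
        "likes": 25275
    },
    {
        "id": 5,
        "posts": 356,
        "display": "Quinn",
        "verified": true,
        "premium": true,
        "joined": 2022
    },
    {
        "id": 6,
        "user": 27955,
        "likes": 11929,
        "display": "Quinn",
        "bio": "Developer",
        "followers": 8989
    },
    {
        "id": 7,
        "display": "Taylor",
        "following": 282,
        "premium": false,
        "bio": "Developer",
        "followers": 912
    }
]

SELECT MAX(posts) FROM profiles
479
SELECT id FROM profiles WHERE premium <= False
[1, 3, 7]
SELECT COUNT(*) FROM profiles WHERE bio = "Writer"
1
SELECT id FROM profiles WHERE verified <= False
[1, 3]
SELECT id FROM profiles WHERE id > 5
[6, 7]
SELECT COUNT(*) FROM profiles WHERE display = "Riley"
1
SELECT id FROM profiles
[1, 2, 3, 4, 5, 6, 7]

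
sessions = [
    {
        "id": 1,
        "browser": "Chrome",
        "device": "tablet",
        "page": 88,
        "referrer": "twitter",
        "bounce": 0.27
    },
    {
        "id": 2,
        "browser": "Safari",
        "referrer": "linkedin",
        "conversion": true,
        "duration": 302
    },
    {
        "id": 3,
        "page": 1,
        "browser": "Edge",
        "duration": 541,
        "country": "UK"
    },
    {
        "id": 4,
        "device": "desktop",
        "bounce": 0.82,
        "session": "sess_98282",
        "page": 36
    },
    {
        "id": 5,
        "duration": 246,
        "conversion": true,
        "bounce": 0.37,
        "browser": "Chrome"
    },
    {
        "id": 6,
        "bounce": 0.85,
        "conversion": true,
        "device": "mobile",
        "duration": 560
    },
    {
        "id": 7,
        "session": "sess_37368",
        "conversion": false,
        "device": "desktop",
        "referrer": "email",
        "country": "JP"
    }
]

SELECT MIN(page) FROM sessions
1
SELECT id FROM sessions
[1, 2, 3, 4, 5, 6, 7]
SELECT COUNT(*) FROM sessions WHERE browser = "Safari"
1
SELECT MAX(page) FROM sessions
88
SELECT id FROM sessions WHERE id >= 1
[1, 2, 3, 4, 5, 6, 7]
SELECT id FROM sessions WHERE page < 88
[3, 4]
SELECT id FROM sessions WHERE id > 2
[3, 4, 5, 6, 7]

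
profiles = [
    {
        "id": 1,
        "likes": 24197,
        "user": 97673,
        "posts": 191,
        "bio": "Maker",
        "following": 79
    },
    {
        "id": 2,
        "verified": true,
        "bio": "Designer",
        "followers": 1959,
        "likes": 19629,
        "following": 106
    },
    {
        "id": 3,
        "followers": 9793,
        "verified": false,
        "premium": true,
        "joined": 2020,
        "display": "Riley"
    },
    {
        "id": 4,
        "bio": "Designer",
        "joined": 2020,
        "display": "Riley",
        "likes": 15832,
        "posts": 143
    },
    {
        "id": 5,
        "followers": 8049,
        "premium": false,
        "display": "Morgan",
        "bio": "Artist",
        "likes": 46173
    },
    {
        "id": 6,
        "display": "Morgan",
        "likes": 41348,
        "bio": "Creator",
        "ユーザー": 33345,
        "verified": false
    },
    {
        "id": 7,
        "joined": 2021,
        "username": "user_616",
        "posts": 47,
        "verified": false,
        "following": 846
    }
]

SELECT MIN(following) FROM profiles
79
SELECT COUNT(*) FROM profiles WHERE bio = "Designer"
2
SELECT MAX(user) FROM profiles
97673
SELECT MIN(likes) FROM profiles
15832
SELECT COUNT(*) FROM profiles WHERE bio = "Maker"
1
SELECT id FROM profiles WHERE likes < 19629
[4]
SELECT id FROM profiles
[1, 2, 3, 4, 5, 6, 7]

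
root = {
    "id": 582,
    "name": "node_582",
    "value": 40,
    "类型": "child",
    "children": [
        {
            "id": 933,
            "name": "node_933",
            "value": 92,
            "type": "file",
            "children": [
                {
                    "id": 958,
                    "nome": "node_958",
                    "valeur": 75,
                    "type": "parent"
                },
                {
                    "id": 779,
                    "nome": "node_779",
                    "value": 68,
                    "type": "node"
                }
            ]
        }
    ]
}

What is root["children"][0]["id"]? 933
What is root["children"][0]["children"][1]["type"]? "node"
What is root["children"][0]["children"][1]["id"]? 779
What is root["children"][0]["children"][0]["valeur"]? 75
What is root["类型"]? "child"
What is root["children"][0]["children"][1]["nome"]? "node_779"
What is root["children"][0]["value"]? 92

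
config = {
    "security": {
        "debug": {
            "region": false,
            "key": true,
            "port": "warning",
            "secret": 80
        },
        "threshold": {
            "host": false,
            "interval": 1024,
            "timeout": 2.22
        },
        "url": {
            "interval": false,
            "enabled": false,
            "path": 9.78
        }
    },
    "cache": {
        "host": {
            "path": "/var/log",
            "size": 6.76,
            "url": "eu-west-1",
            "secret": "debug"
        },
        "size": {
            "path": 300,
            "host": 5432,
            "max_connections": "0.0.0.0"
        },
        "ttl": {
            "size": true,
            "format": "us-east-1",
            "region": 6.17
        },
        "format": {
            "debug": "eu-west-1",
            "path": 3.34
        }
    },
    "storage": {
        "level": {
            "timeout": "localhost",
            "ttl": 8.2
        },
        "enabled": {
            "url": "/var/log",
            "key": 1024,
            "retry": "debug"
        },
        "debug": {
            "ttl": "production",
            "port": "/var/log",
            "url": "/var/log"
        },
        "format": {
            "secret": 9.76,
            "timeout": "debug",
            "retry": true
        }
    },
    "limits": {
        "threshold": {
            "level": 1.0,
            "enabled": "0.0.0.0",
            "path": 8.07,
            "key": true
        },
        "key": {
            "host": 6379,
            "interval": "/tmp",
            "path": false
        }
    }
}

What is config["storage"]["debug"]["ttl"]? "production"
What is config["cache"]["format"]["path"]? 3.34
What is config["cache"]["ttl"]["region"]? 6.17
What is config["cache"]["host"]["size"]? 6.76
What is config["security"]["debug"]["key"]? True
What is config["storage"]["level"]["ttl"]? 8.2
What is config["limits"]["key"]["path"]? False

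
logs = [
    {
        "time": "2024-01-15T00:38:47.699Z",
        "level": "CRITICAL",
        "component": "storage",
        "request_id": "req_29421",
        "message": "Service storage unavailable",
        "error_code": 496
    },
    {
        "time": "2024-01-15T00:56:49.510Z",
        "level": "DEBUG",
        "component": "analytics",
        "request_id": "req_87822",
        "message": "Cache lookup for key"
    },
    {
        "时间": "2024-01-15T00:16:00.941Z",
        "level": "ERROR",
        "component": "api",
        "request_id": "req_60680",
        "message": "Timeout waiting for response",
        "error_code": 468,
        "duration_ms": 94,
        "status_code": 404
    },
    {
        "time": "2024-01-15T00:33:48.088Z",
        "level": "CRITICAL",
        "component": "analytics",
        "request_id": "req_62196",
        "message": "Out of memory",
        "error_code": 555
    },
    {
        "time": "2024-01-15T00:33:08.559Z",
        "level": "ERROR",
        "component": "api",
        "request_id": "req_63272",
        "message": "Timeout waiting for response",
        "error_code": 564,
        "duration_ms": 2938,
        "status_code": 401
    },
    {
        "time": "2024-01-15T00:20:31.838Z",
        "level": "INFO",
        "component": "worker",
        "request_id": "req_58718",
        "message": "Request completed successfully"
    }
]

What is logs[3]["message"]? "Out of memory"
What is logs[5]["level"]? "INFO"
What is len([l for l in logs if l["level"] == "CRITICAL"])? 2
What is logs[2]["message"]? "Timeout waiting for response"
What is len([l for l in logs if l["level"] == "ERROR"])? 2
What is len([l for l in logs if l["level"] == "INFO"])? 1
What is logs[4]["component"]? "api"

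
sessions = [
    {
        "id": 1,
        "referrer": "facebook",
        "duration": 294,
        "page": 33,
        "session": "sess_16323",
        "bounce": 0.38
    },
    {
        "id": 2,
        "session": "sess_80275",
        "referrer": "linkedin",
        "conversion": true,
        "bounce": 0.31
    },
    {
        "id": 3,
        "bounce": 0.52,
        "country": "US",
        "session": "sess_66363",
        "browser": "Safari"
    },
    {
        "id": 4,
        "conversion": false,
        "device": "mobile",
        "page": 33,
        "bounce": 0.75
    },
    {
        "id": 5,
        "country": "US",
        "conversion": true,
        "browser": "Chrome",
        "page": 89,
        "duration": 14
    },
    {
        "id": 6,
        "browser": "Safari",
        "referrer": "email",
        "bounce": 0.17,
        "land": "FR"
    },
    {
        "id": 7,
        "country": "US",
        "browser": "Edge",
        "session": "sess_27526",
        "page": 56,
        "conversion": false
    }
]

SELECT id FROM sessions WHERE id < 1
[]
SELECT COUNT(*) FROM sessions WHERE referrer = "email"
1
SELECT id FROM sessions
[1, 2, 3, 4, 5, 6, 7]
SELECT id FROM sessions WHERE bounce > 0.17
[1, 2, 3, 4]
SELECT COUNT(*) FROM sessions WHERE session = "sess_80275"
1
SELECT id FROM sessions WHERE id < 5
[1, 2, 3, 4]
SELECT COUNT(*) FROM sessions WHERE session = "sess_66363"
1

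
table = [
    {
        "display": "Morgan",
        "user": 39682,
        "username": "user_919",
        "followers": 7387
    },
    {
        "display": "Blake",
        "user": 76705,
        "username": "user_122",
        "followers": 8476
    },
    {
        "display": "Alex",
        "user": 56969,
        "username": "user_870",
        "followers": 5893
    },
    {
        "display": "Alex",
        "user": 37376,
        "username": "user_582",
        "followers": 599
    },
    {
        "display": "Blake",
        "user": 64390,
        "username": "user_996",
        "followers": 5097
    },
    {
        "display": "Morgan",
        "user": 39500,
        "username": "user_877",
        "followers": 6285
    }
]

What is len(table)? 6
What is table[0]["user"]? 39682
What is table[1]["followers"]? 8476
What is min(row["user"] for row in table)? 37376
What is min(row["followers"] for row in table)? 599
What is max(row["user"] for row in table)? 76705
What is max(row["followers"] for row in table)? 8476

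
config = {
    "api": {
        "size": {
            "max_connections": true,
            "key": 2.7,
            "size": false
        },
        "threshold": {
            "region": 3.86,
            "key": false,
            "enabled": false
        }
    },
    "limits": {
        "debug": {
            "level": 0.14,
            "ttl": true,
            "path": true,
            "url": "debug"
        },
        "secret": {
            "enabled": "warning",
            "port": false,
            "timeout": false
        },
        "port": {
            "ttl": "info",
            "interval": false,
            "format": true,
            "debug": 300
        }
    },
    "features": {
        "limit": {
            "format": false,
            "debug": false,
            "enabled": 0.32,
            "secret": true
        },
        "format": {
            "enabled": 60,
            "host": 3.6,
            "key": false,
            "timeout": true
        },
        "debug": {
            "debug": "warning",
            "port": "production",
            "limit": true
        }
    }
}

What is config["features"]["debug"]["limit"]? True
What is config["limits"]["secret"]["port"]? False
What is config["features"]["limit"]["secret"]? True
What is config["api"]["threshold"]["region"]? 3.86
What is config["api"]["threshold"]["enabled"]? False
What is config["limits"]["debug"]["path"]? True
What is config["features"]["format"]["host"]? 3.6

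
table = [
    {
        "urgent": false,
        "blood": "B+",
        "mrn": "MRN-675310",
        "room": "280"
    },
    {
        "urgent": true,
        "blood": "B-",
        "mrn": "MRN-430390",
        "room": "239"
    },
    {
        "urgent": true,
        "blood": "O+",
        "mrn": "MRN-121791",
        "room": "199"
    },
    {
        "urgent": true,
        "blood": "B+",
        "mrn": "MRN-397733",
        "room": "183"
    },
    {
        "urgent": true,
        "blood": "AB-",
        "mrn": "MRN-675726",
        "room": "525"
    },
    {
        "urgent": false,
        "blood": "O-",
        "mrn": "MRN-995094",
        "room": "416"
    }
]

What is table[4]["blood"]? "AB-"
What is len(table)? 6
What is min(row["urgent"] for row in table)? False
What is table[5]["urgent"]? False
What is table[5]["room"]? "416"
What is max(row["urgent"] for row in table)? True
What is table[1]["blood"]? "B-"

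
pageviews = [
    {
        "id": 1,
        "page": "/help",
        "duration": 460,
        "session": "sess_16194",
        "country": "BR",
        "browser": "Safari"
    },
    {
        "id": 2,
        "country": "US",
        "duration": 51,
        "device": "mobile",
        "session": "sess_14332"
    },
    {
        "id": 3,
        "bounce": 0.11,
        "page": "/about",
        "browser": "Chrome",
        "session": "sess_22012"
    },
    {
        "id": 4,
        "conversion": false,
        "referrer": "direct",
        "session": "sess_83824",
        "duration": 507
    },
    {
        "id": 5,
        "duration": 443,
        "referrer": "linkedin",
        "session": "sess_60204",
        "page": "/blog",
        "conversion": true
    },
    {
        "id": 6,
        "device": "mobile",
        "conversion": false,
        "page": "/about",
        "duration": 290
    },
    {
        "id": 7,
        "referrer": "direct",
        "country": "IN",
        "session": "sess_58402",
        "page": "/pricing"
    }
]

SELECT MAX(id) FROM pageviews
7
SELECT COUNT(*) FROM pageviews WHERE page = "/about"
2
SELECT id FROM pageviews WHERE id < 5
[1, 2, 3, 4]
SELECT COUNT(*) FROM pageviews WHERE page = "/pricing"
1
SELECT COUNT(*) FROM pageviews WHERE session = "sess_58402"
1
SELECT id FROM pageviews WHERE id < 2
[1]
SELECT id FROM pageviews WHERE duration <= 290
[2, 6]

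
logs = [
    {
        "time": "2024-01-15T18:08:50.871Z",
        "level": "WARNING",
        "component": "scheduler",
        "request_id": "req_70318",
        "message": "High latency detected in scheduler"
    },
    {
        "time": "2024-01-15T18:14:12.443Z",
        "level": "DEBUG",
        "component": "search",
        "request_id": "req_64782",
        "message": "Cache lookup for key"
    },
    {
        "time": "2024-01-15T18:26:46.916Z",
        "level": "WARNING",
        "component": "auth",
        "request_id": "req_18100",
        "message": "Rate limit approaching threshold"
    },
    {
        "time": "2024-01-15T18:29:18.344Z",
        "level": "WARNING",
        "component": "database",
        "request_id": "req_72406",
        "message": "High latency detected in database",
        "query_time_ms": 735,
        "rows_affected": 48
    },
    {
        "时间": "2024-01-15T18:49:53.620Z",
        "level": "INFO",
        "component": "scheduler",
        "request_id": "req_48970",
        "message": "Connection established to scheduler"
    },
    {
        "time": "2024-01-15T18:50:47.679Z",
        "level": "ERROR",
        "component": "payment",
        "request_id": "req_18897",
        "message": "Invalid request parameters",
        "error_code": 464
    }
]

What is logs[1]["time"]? "2024-01-15T18:14:12.443Z"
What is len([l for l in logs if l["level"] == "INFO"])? 1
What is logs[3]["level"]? "WARNING"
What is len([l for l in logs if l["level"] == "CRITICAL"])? 0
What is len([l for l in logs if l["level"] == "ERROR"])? 1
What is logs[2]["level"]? "WARNING"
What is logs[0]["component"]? "scheduler"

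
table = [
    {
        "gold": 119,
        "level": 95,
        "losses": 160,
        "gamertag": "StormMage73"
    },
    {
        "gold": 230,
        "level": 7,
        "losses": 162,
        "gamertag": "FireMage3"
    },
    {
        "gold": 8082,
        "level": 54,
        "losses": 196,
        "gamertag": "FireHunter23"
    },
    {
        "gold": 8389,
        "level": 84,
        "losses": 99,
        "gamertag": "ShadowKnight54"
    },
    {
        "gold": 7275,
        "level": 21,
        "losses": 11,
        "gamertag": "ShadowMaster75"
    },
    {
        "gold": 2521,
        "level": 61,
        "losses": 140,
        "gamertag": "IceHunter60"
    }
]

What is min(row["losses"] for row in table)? 11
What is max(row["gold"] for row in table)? 8389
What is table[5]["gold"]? 2521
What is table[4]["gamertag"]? "ShadowMaster75"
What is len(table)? 6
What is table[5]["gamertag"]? "IceHunter60"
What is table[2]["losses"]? 196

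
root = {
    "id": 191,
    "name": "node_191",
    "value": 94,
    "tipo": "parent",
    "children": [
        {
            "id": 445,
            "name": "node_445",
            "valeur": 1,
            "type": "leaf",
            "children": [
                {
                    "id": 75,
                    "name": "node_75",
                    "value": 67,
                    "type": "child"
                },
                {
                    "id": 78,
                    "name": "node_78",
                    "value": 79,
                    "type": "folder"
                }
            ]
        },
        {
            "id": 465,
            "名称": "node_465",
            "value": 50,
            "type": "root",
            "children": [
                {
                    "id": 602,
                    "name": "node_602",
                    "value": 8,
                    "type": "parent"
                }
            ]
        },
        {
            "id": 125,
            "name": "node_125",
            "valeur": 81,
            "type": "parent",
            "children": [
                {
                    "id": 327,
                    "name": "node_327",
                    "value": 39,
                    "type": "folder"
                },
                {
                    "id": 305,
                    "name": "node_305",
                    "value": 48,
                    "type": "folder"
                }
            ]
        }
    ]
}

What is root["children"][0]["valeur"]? 1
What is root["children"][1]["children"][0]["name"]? "node_602"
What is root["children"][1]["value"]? 50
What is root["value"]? 94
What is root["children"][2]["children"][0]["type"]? "folder"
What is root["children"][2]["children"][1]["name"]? "node_305"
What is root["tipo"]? "parent"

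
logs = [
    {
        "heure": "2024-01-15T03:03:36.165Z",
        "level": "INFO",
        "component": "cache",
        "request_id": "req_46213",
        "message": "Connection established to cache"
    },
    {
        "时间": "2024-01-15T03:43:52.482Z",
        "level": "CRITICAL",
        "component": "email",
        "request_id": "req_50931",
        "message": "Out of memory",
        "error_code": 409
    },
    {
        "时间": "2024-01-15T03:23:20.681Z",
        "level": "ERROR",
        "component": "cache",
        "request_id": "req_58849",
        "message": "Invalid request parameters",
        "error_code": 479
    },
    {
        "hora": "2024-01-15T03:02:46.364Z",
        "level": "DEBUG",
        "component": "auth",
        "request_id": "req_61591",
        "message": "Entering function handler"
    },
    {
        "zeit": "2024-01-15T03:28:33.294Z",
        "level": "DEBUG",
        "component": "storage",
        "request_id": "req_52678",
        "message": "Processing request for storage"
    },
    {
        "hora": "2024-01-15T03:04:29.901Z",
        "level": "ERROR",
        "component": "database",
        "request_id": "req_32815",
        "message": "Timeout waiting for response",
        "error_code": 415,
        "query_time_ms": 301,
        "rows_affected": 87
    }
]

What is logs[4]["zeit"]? "2024-01-15T03:28:33.294Z"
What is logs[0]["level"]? "INFO"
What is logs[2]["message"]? "Invalid request parameters"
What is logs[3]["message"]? "Entering function handler"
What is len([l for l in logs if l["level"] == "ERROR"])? 2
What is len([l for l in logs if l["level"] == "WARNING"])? 0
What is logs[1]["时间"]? "2024-01-15T03:43:52.482Z"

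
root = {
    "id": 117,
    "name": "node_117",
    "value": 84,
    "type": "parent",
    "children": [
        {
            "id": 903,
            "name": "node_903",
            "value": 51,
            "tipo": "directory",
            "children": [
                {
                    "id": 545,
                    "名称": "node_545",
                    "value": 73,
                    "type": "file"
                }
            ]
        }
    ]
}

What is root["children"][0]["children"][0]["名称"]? "node_545"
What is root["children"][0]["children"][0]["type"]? "file"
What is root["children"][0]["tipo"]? "directory"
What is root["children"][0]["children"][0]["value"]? 73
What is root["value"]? 84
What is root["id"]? 117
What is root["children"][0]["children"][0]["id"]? 545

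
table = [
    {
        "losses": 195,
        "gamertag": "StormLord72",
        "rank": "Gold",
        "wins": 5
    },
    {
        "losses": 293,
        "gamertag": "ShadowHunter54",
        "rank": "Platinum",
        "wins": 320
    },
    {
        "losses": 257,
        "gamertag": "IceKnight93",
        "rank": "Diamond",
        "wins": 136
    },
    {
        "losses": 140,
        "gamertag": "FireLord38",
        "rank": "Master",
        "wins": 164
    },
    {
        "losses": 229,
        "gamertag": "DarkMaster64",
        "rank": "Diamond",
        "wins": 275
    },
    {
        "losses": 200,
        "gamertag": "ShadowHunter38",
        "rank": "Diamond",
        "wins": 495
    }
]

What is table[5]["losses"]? 200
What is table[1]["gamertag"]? "ShadowHunter54"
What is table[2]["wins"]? 136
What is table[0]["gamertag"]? "StormLord72"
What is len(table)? 6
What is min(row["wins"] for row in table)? 5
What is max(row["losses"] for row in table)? 293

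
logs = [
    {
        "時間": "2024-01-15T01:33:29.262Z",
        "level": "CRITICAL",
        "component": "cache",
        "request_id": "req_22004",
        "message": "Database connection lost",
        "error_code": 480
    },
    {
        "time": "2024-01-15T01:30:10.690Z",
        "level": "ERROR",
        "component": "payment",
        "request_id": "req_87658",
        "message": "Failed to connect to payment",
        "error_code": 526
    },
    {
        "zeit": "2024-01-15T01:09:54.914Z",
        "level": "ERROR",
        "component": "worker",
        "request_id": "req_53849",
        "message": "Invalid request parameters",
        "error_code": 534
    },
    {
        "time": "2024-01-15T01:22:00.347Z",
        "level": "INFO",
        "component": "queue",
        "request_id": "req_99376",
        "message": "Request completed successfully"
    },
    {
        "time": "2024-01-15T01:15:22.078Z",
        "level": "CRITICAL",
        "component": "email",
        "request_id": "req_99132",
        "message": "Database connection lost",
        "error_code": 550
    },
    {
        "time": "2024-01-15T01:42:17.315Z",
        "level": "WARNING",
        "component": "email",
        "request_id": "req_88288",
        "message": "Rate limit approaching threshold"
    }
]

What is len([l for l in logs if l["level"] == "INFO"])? 1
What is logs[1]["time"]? "2024-01-15T01:30:10.690Z"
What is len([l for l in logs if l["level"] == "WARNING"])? 1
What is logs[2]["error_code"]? 534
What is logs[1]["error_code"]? 526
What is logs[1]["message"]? "Failed to connect to payment"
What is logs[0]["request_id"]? "req_22004"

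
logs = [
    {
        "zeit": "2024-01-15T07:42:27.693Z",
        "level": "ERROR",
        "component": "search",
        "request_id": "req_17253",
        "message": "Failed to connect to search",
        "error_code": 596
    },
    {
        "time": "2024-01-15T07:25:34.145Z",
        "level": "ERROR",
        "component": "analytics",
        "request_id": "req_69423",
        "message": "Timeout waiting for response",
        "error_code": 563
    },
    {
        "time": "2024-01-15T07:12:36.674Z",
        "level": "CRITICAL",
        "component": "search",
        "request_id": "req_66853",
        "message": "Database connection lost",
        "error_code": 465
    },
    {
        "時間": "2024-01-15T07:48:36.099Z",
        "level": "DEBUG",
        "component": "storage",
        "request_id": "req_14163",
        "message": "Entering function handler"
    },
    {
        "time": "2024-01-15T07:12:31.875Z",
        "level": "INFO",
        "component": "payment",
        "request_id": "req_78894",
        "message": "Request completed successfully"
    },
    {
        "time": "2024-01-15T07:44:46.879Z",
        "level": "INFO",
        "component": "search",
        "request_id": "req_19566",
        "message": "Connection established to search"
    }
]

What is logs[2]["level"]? "CRITICAL"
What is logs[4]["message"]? "Request completed successfully"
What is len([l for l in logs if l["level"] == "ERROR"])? 2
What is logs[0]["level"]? "ERROR"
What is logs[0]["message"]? "Failed to connect to search"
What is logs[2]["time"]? "2024-01-15T07:12:36.674Z"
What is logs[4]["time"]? "2024-01-15T07:12:31.875Z"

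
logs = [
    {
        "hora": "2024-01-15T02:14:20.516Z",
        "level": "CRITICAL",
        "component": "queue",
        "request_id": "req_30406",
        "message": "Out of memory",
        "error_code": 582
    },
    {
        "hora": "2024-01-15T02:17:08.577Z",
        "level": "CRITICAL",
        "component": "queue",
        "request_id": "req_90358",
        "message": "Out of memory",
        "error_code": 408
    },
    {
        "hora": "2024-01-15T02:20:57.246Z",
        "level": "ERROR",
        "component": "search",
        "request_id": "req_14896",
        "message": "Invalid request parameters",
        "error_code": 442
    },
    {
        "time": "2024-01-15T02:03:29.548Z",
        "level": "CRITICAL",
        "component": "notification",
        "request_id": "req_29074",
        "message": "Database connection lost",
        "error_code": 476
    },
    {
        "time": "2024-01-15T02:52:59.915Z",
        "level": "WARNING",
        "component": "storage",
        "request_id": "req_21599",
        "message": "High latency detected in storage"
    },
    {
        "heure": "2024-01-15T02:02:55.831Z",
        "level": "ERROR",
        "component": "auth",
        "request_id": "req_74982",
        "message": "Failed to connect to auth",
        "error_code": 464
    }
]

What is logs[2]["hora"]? "2024-01-15T02:20:57.246Z"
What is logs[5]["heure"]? "2024-01-15T02:02:55.831Z"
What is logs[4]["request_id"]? "req_21599"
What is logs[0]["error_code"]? 582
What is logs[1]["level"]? "CRITICAL"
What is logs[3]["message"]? "Database connection lost"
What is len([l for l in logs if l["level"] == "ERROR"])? 2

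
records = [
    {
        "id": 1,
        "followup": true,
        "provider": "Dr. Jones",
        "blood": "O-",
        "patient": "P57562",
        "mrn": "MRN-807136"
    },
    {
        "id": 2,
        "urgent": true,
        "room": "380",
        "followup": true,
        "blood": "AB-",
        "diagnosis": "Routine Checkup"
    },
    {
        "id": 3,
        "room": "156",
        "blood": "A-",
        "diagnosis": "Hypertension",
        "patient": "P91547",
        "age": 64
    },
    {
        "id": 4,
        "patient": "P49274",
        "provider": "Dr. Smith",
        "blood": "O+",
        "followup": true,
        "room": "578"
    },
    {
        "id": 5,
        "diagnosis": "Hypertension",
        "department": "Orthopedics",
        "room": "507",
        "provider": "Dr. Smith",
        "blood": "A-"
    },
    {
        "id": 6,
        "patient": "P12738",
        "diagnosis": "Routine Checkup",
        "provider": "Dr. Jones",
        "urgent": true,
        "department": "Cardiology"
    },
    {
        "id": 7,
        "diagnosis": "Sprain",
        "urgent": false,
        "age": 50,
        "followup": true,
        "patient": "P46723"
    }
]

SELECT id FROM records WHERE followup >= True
[1, 2, 4, 7]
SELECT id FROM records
[1, 2, 3, 4, 5, 6, 7]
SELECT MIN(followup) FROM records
True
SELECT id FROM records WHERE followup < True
[]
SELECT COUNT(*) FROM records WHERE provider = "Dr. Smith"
2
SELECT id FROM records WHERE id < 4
[1, 2, 3]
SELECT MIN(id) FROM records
1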